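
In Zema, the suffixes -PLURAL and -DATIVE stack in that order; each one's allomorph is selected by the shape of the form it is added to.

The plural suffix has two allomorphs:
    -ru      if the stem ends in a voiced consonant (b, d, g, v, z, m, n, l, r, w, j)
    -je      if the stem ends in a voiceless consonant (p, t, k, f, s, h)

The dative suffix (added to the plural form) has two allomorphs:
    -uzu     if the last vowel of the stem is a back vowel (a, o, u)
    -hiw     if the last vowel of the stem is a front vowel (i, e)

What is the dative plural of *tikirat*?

*tikirat* — final consonant /t/ (voiceless) → -je → *tikiratje*.
The plural form *tikiratje*: last vowel = /e/, a front vowel → -hiw → *tikiratjehiw*.

tikiratjehiw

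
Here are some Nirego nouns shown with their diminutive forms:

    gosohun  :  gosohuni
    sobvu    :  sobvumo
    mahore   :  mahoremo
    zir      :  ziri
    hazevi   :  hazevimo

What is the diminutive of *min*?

mini

The alternation tracks the final sound of the stem — -i when the stem ends in a consonant (*gosohun*, *zir*); -mo when the stem ends in a vowel (*sobvu*, *mahore*, *hazevi*).
*min*: final sound = /n/, a consonant → -i → *mini*.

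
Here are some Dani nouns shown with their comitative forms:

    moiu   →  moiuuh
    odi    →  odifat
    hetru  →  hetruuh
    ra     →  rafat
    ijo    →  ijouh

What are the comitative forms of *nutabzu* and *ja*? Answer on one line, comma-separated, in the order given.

nutabzuuh, jafat

The alternation tracks the last vowel of the stem — -uh when the last vowel of the stem is a rounded vowel (*moiu*, *hetru*, *ijo*); -fat when the last vowel of the stem is an unrounded vowel (*odi*, *ra*).
Since the last vowel of *nutabzu* is /u/ (a rounded vowel), it takes -uh, giving *nutabzuuh*.
The last vowel of *ja* is /a/, which is an unrounded vowel, so the suffix is -fat, giving *jafat*.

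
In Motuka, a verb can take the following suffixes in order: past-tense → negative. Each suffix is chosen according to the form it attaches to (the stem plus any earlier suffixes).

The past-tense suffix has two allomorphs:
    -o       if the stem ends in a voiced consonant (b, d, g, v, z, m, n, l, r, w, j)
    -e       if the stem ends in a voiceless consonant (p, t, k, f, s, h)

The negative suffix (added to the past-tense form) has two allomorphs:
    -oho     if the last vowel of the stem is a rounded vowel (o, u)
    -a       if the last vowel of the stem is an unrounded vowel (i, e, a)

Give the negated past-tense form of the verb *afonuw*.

Since the final consonant of *afonuw* is /w/ (voiced), it takes -o, giving *afonuwo*.
The past-tense form *afonuwo*: last vowel = /o/, a rounded vowel → -oho → *afonuwooho*.

afonuwooho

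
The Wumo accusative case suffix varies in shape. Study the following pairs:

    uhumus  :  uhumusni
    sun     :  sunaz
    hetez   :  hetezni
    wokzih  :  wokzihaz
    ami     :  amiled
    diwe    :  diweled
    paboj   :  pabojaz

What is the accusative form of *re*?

reled

The alternation tracks the final sound of the stem — -ni when the stem ends in a sibilant (*uhumus*, *hetez*); -az when the stem ends in a non-sibilant consonant (*sun*, *wokzih*, *paboj*); -led when the stem ends in a vowel (*ami*, *diwe*).
Since the final sound of *re* is /e/ (a vowel), it takes -led, giving *reled*.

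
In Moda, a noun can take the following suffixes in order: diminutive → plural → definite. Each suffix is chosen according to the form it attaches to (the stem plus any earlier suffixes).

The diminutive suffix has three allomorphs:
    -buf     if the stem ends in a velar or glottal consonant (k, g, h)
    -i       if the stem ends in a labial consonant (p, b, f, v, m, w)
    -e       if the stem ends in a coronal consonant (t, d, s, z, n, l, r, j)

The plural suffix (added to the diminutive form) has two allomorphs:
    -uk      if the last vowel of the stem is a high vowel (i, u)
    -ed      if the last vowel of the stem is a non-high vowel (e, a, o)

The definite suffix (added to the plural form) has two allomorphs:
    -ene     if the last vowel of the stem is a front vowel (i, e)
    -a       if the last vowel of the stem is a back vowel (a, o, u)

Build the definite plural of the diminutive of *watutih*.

watutihbufuka

*watutih* — final consonant /h/ (velar/glottal) → -buf → *watutihbuf*.
Since the last vowel of the diminutive form *watutihbuf* is /u/ (a high vowel), it takes -uk, giving *watutihbufuk*.
Since the last vowel of the plural form *watutihbufuk* is /u/ (a back vowel), it takes -a, giving *watutihbufuka*.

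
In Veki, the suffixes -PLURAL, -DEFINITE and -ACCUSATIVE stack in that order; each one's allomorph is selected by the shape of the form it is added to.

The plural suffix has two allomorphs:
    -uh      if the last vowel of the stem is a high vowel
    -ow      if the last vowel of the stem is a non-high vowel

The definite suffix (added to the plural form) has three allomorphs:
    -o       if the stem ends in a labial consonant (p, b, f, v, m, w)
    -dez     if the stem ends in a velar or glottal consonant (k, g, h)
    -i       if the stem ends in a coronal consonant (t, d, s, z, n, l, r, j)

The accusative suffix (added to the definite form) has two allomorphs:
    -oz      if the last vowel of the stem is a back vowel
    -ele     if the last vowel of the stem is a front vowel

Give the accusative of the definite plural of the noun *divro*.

divroowooz

The last vowel of *divro* is /o/, which is a non-high vowel, so the plural suffix is -ow, giving *divroow*.
The plural form *divroow*: final consonant = /w/, labial → -o → *divroowo*.
Since the last vowel of the definite form *divroowo* is /o/ (a back vowel), it takes -oz, giving *divroowooz*.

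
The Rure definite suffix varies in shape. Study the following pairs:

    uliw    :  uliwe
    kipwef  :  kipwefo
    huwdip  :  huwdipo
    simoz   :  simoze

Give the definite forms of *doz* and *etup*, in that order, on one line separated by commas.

doze, etupo

Looking at the final consonant of each stem: -o when the stem ends in a voiceless consonant (*kipwef*, *huwdip*); -e when the stem ends in a voiced consonant (*uliw*, *simoz*).
*doz* — final consonant /z/ (voiced) → -e → *doze*.
*etup* — final consonant /p/ (voiceless) → -o → *etupo*.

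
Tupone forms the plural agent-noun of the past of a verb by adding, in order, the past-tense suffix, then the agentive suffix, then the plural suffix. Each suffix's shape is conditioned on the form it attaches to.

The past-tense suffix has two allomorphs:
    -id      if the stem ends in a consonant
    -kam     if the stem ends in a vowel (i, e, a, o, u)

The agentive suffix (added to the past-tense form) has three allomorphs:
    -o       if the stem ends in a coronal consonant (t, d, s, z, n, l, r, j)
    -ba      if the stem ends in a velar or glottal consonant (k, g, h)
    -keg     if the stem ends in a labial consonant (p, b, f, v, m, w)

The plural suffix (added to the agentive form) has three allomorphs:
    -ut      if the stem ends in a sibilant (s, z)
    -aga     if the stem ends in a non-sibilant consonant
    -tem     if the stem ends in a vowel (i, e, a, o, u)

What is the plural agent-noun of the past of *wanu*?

*wanu* — final sound /u/ (a vowel) → -kam → *wanukam*.
The past-tense form *wanukam*: final consonant = /m/, labial → -keg → *wanukamkeg*.
The agentive form *wanukamkeg* — final sound /g/ (a non-sibilant consonant) → -aga → *wanukamkegaga*.

wanukamkegaga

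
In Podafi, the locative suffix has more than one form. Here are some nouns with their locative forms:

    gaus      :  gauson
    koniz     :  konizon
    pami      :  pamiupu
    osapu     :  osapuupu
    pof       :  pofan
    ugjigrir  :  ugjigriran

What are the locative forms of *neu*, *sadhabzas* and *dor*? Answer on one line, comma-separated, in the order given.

The pattern is sibilance of the final sound: -on when the stem ends in a sibilant (*gaus*, *koniz*); -an when the stem ends in a non-sibilant consonant (*pof*, *ugjigrir*); -upu when the stem ends in a vowel (*pami*, *osapu*).
*neu*: final sound = /u/, a vowel → -upu → *neuupu*.
*sadhabzas* — final sound /s/ (a sibilant) → -on → *sadhabzason*.
*dor*: final sound = /r/, a non-sibilant consonant → -an → *doran*.

neuupu, sadhabzason, doran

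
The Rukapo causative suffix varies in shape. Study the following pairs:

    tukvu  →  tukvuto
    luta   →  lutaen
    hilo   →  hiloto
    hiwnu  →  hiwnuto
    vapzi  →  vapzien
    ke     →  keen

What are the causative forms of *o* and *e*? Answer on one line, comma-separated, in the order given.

Looking at the last vowel of each stem: -to when the last vowel of the stem is a rounded vowel (*tukvu*, *hilo*, *hiwnu*); -en when the last vowel of the stem is an unrounded vowel (*luta*, *vapzi*, *ke*).
The last vowel of *o* is /o/, which is a rounded vowel, so the suffix is -to, giving *oto*.
*e*: last vowel = /e/, an unrounded vowel → -en → *een*.

oto, een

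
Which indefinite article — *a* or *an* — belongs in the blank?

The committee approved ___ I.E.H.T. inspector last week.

The indefinite article is chosen by the initial *sound* of the following word, not its spelling.
The initialism *I.E.H.T.* is read letter by letter; the first letter, I, is pronounced /aɪ/, which begins with a vowel sound.
So the article is *an*: The committee approved an I.E.H.T. inspector last week.

an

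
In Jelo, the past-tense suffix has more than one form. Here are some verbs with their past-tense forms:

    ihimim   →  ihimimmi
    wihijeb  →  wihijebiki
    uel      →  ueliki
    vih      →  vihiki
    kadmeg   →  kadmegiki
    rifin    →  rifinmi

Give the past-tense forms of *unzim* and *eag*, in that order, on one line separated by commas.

unzimmi, eagiki

The pattern is nasality of the final consonant: -mi when the stem ends in a nasal (*ihimim*, *rifin*); -iki when the stem ends in a non-nasal consonant (*wihijeb*, *uel*, *vih*, *kadmeg*).
Since the final consonant of *unzim* is /m/ (a nasal), it takes -mi, giving *unzimmi*.
*eag*: final consonant = /g/, non-nasal → -iki → *eagiki*.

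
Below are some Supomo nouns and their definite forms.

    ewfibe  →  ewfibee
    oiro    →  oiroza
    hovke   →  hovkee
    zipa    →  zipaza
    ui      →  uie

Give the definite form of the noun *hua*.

huaza

The pattern is front/back vowel harmony: -e when the last vowel of the stem is a front vowel (*ewfibe*, *hovke*, *ui*); -za when the last vowel of the stem is a back vowel (*oiro*, *zipa*).
*hua*: last vowel = /a/, a back vowel → -za → *huaza*.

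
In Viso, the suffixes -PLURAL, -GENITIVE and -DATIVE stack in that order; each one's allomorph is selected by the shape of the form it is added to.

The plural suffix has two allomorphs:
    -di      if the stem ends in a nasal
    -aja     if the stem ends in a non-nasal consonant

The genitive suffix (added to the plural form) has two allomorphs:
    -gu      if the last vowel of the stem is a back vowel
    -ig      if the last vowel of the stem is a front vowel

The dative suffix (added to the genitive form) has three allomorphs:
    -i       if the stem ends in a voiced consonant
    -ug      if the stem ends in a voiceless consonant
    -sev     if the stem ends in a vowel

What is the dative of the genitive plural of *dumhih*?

Since the final consonant of *dumhih* is /h/ (non-nasal), it takes -aja, giving *dumhihaja*.
The plural form *dumhihaja*: last vowel = /a/, a back vowel → -gu → *dumhihajagu*.
The final sound of the genitive form *dumhihajagu* is /u/, which is a vowel, so the dative suffix is -sev, giving *dumhihajagusev*.

dumhihajagusev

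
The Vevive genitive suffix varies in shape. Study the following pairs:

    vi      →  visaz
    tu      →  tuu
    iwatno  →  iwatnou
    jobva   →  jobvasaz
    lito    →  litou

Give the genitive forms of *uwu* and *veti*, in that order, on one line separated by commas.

uwuu, vetisaz

The pattern is rounding harmony: -u when the last vowel of the stem is a rounded vowel (*tu*, *iwatno*, *lito*); -saz when the last vowel of the stem is an unrounded vowel (*vi*, *jobva*).
Since the last vowel of *uwu* is /u/ (a rounded vowel), it takes -u, giving *uwuu*.
*veti* — last vowel /i/ (an unrounded vowel) → -saz → *vetisaz*.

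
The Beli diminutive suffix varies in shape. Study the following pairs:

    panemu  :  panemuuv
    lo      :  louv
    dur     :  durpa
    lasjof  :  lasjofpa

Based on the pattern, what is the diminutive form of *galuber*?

galuberpa

The pattern is consonant vs. vowel: -pa when the stem ends in a consonant (*dur*, *lasjof*); -uv when the stem ends in a vowel (*panemu*, *lo*).
The final sound of *galuber* is /r/, which is a consonant, so the suffix is -pa, giving *galuberpa*.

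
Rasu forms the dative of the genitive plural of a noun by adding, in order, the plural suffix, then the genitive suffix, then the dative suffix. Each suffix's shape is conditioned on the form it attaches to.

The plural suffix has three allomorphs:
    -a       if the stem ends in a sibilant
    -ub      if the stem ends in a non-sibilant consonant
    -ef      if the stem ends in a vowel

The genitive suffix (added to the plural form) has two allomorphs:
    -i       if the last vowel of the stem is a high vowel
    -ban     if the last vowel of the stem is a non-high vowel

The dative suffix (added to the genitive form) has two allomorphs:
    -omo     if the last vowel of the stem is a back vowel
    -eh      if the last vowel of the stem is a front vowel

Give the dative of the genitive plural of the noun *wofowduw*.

wofowduwubieh

The final sound of *wofowduw* is /w/, which is a non-sibilant consonant, so the plural suffix is -ub, giving *wofowduwub*.
The plural form *wofowduwub*: last vowel = /u/, a high vowel → -i → *wofowduwubi*.
The genitive form *wofowduwubi* — last vowel /i/ (a front vowel) → -eh → *wofowduwubieh*.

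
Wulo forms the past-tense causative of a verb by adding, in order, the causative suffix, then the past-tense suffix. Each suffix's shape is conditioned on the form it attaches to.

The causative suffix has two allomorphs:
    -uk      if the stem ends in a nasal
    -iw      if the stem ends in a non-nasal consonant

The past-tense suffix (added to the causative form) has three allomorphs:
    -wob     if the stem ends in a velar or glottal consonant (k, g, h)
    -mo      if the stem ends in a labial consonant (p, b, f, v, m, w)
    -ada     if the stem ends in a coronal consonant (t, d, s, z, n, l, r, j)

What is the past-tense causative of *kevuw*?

kevuwiwmo

The final consonant of *kevuw* is /w/, which is non-nasal, so the causative suffix is -iw, giving *kevuwiw*.
The causative form *kevuwiw*: final consonant = /w/, labial → -mo → *kevuwiwmo*.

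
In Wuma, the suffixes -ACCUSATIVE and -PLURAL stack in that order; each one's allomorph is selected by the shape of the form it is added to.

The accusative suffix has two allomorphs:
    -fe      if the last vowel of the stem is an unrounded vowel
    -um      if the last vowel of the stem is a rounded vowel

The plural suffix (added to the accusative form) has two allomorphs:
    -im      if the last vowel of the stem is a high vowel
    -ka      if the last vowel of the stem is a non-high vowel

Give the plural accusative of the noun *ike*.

ikefeka

*ike*: last vowel = /e/, an unrounded vowel → -fe → *ikefe*.
The accusative form *ikefe* — last vowel /e/ (a non-high vowel) → -ka → *ikefeka*.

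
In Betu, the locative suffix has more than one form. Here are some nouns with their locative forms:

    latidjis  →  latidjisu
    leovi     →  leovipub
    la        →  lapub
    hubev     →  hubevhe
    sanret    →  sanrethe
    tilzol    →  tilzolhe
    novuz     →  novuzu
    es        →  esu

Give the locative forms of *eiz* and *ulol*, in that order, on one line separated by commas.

The alternation tracks the final sound of the stem — -u when the stem ends in a sibilant (*latidjis*, *novuz*, *es*); -he when the stem ends in a non-sibilant consonant (*hubev*, *sanret*, *tilzol*); -pub when the stem ends in a vowel (*leovi*, *la*).
The final sound of *eiz* is /z/, which is a sibilant, so the suffix is -u, giving *eizu*.
*ulol*: final sound = /l/, a non-sibilant consonant → -he → *ulolhe*.

eizu, ulolhe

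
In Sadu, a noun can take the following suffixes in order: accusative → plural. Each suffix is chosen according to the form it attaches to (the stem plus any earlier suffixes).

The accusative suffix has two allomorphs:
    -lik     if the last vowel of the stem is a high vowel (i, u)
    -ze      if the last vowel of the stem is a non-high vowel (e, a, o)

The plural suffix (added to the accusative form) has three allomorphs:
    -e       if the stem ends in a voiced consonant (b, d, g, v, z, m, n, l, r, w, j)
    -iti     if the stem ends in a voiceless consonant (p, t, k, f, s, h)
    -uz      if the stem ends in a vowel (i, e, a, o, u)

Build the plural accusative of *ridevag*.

ridevagzeuz

*ridevag*: last vowel = /a/, a non-high vowel → -ze → *ridevagze*.
The final sound of the accusative form *ridevagze* is /e/, which is a vowel, so the plural suffix is -uz, giving *ridevagzeuz*.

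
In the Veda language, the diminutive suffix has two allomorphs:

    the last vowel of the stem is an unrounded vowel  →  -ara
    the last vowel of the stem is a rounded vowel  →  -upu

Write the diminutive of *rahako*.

The last vowel of *rahako* is /o/, which is a rounded vowel, so the suffix is -upu, giving *rahakoupu*.

rahakoupu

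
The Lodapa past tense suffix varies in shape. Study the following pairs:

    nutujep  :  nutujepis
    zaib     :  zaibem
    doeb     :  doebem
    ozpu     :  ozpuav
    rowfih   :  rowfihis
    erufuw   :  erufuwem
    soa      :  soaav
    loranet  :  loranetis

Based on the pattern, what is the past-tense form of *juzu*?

Looking at the final sound of each stem: -is when the stem ends in a voiceless consonant (*nutujep*, *rowfih*, *loranet*); -em when the stem ends in a voiced consonant (*zaib*, *doeb*, *erufuw*); -av when the stem ends in a vowel (*ozpu*, *soa*).
*juzu* — final sound /u/ (a vowel) → -av → *juzuav*.

juzuav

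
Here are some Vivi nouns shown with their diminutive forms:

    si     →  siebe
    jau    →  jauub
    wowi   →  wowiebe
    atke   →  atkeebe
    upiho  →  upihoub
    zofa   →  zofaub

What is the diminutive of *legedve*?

legedveebe

Looking at the last vowel of each stem: -ebe when the last vowel of the stem is a front vowel (*si*, *wowi*, *atke*); -ub when the last vowel of the stem is a back vowel (*jau*, *upiho*, *zofa*).
The last vowel of *legedve* is /e/, which is a front vowel, so the suffix is -ebe, giving *legedveebe*.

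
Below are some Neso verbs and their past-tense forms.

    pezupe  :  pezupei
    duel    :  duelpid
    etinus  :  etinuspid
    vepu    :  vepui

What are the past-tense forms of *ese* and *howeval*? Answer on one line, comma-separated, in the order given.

esei, howevalpid

The pattern is consonant vs. vowel: -pid when the stem ends in a consonant (*duel*, *etinus*); -i when the stem ends in a vowel (*pezupe*, *vepu*).
Since the final sound of *ese* is /e/ (a vowel), it takes -i, giving *esei*.
Since the final sound of *howeval* is /l/ (a consonant), it takes -pid, giving *howevalpid*.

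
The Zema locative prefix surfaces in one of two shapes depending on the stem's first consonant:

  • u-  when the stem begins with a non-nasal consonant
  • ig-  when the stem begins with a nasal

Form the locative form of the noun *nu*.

The first consonant of *nu* is /n/, which is a nasal, so the prefix is ig-, giving *ignu*.

ignu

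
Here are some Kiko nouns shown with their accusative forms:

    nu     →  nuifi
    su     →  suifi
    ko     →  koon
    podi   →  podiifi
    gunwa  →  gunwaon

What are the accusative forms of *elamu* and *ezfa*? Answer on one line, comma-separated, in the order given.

elamuifi, ezfaon

The suffix is conditioned by the last vowel: -ifi when the last vowel of the stem is a high vowel (*nu*, *su*, *podi*); -on when the last vowel of the stem is a non-high vowel (*ko*, *gunwa*).
*elamu*: last vowel = /u/, a high vowel → -ifi → *elamuifi*.
*ezfa* — last vowel /a/ (a non-high vowel) → -on → *ezfaon*.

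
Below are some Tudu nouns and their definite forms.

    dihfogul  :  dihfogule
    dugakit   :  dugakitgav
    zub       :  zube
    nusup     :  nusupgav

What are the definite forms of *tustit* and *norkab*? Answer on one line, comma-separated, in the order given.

The alternation tracks the final consonant of the stem — -gav when the stem ends in a voiceless consonant (*dugakit*, *nusup*); -e when the stem ends in a voiced consonant (*dihfogul*, *zub*).
The final consonant of *tustit* is /t/, which is voiceless, so the suffix is -gav, giving *tustitgav*.
Since the final consonant of *norkab* is /b/ (voiced), it takes -e, giving *norkabe*.

tustitgav, norkabe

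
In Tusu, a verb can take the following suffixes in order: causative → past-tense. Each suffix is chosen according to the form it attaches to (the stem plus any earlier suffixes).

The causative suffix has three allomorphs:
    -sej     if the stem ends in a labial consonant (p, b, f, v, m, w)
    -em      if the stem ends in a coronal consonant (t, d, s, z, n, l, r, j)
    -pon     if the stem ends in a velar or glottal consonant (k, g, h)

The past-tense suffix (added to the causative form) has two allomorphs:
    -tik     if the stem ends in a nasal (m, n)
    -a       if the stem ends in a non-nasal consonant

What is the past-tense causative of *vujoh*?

vujohpontik

*vujoh*: final consonant = /h/, velar/glottal → -pon → *vujohpon*.
The causative form *vujohpon*: final consonant = /n/, a nasal → -tik → *vujohpontik*.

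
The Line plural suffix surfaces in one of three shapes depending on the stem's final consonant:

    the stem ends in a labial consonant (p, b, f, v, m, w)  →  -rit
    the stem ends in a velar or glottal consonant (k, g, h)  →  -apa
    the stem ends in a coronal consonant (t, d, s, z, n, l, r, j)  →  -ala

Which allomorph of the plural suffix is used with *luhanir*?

-ala

*luhanir* — final consonant /r/ (coronal) → -ala.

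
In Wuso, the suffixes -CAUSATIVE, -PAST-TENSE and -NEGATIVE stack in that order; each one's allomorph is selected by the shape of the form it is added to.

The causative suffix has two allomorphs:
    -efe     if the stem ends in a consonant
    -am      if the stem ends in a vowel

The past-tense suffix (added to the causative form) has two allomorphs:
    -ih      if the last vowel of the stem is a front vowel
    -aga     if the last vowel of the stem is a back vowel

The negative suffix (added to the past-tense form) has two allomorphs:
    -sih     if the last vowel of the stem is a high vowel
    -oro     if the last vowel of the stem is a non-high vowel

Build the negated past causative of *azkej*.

azkejefeihsih

*azkej*: final sound = /j/, a consonant → -efe → *azkejefe*.
The causative form *azkejefe*: last vowel = /e/, a front vowel → -ih → *azkejefeih*.
Since the last vowel of the past-tense form *azkejefeih* is /i/ (a high vowel), it takes -sih, giving *azkejefeihsih*.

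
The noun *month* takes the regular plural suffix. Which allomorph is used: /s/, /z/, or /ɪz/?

The stem *month* ends in a voiceless non-sibilant consonant.
The plural suffix surfaces as /ɪz/ after sibilants, /s/ after other voiceless consonants, and /z/ after other voiced sounds.
So the plural -s on *month* is pronounced /s/.

/s/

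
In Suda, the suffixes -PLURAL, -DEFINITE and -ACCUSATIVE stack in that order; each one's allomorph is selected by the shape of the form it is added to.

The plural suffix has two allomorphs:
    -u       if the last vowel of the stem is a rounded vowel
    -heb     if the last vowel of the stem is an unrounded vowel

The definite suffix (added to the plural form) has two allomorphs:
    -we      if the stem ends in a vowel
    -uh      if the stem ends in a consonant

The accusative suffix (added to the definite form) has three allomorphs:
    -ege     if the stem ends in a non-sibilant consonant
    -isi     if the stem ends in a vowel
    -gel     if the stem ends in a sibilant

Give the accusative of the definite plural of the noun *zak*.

*zak*: last vowel = /a/, an unrounded vowel → -heb → *zakheb*.
The plural form *zakheb*: final sound = /b/, a consonant → -uh → *zakhebuh*.
The final sound of the definite form *zakhebuh* is /h/, which is a non-sibilant consonant, so the accusative suffix is -ege, giving *zakhebuhege*.

zakhebuhege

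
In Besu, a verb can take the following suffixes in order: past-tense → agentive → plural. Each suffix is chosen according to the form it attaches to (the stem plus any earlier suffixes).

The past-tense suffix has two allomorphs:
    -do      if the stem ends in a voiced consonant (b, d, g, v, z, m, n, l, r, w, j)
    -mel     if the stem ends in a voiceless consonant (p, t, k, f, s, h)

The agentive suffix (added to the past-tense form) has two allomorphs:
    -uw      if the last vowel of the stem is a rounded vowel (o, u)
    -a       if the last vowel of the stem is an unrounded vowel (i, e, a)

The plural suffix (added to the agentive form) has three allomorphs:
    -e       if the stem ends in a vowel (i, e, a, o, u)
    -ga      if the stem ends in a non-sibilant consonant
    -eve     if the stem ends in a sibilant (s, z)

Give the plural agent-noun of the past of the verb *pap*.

Since the final consonant of *pap* is /p/ (voiceless), it takes -mel, giving *papmel*.
The last vowel of the past-tense form *papmel* is /e/, which is an unrounded vowel, so the agentive suffix is -a, giving *papmela*.
The agentive form *papmela* — final sound /a/ (a vowel) → -e → *papmelae*.

papmelae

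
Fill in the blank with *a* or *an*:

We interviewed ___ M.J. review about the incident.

The indefinite article is chosen by the initial *sound* of the following word, not its spelling.
The initialism *M.J.* is read letter by letter; the first letter, M, is pronounced /ɛm/, which begins with a vowel sound.
So the article is *an*: We interviewed an M.J. review about the incident.

an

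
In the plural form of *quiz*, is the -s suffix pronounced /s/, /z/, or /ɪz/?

/ɪz/

The stem *quiz* ends in a sibilant (/s, z, ʃ, ʒ, tʃ, dʒ/).
The plural suffix surfaces as /ɪz/ after sibilants, /s/ after other voiceless consonants, and /z/ after other voiced sounds.
So the plural -s on *quiz* is pronounced /ɪz/.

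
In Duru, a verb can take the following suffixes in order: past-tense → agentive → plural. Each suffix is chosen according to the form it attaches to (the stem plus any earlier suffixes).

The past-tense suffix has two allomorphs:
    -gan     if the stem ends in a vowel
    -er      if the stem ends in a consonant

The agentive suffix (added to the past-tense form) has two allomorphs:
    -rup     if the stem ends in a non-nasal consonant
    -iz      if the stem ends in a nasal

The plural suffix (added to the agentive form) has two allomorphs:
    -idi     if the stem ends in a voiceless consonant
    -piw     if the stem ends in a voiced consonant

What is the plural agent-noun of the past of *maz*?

*maz*: final sound = /z/, a consonant → -er → *mazer*.
Since the final consonant of the past-tense form *mazer* is /r/ (non-nasal), it takes -rup, giving *mazerrup*.
Since the final consonant of the agentive form *mazerrup* is /p/ (voiceless), it takes -idi, giving *mazerrupidi*.

mazerrupidi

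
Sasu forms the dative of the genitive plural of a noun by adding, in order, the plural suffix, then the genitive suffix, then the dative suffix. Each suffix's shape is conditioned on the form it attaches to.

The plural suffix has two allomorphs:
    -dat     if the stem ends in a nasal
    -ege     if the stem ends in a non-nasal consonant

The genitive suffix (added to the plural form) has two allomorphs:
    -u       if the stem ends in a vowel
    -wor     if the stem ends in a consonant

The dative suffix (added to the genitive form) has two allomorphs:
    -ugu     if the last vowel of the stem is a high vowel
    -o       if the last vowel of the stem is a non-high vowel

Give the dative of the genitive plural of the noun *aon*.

*aon*: final consonant = /n/, a nasal → -dat → *aondat*.
The plural form *aondat*: final sound = /t/, a consonant → -wor → *aondatwor*.
The genitive form *aondatwor*: last vowel = /o/, a non-high vowel → -o → *aondatworo*.

aondatworo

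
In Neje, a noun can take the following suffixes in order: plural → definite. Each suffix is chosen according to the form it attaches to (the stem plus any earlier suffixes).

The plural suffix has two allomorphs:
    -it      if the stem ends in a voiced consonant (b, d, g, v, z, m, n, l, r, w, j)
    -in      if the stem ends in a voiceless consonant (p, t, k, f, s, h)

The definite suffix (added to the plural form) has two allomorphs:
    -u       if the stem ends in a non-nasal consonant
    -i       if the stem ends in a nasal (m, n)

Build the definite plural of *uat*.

uatini

The final consonant of *uat* is /t/, which is voiceless, so the plural suffix is -in, giving *uatin*.
The plural form *uatin* — final consonant /n/ (a nasal) → -i → *uatini*.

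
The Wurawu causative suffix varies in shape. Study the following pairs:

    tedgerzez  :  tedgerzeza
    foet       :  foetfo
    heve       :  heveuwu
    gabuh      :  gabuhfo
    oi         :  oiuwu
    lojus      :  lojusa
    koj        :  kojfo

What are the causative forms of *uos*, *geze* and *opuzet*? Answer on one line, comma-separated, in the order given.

Looking at the final sound of each stem: -a when the stem ends in a sibilant (*tedgerzez*, *lojus*); -fo when the stem ends in a non-sibilant consonant (*foet*, *gabuh*, *koj*); -uwu when the stem ends in a vowel (*heve*, *oi*).
*uos*: final sound = /s/, a sibilant → -a → *uosa*.
Since the final sound of *geze* is /e/ (a vowel), it takes -uwu, giving *gezeuwu*.
*opuzet* — final sound /t/ (a non-sibilant consonant) → -fo → *opuzetfo*.

uosa, gezeuwu, opuzetfo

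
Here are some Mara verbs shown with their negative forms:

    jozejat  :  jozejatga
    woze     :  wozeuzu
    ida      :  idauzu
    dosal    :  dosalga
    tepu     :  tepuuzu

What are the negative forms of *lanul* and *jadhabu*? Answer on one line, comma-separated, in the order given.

The pattern is consonant vs. vowel: -ga when the stem ends in a consonant (*jozejat*, *dosal*); -uzu when the stem ends in a vowel (*woze*, *ida*, *tepu*).
Since the final sound of *lanul* is /l/ (a consonant), it takes -ga, giving *lanulga*.
The final sound of *jadhabu* is /u/, which is a vowel, so the suffix is -uzu, giving *jadhabuuzu*.

lanulga, jadhabuuzu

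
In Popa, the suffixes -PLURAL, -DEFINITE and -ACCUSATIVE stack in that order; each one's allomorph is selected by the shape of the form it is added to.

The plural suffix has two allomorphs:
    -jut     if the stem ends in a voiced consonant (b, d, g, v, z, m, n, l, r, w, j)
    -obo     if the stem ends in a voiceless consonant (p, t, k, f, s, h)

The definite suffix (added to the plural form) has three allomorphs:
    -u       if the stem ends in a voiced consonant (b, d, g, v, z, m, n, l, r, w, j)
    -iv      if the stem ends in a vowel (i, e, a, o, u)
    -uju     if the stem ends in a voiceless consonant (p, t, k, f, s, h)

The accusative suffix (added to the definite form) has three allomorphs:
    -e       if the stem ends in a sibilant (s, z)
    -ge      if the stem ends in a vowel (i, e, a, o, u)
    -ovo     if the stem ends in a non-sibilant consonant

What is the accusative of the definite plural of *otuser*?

The final consonant of *otuser* is /r/, which is voiced, so the plural suffix is -jut, giving *otuserjut*.
The plural form *otuserjut* — final sound /t/ (a voiceless consonant) → -uju → *otuserjutuju*.
The definite form *otuserjutuju*: final sound = /u/, a vowel → -ge → *otuserjutujuge*.

otuserjutujuge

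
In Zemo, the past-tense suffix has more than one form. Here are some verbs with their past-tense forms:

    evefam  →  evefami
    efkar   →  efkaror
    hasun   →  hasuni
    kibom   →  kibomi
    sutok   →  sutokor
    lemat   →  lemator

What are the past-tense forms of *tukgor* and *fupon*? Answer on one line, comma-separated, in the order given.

The pattern is nasality of the final consonant: -i when the stem ends in a nasal (*evefam*, *hasun*, *kibom*); -or when the stem ends in a non-nasal consonant (*efkar*, *sutok*, *lemat*).
*tukgor* — final consonant /r/ (non-nasal) → -or → *tukgoror*.
Since the final consonant of *fupon* is /n/ (a nasal), it takes -i, giving *fuponi*.

tukgoror, fuponi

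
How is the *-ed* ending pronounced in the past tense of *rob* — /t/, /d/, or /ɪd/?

The stem *rob* ends in a voiced sound other than /d/.
The -ed suffix is realized as /ɪd/ after /t, d/; as /t/ after other voiceless consonants; and as /d/ after other voiced sounds.
So -ed on *rob* is pronounced /d/.

/d/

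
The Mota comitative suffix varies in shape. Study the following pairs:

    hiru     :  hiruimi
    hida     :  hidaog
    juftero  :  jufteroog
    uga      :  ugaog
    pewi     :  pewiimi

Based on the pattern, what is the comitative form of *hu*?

Looking at the last vowel of each stem: -imi when the last vowel of the stem is a high vowel (*hiru*, *pewi*); -og when the last vowel of the stem is a non-high vowel (*hida*, *juftero*, *uga*).
The last vowel of *hu* is /u/, which is a high vowel, so the suffix is -imi, giving *huimi*.

huimi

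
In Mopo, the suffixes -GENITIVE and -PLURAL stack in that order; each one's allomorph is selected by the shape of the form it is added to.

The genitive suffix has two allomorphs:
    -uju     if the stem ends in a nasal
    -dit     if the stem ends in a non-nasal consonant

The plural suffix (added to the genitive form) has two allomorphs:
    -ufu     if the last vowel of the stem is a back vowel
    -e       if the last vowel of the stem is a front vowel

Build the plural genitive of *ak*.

*ak*: final consonant = /k/, non-nasal → -dit → *akdit*.
The genitive form *akdit* — last vowel /i/ (a front vowel) → -e → *akdite*.

akdite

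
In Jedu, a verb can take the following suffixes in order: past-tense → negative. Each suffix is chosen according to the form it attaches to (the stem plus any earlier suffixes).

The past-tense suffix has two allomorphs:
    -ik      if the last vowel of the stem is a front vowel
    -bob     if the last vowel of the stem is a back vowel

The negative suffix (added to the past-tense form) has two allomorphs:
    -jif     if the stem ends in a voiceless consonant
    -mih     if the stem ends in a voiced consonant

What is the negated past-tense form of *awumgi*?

The last vowel of *awumgi* is /i/, which is a front vowel, so the past-tense suffix is -ik, giving *awumgiik*.
The past-tense form *awumgiik* — final consonant /k/ (voiceless) → -jif → *awumgiikjif*.

awumgiikjif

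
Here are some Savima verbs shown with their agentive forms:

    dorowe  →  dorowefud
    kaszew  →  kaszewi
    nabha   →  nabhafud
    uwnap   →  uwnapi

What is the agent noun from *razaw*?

razawi

Looking at the final sound of each stem: -i when the stem ends in a consonant (*kaszew*, *uwnap*); -fud when the stem ends in a vowel (*dorowe*, *nabha*).
*razaw*: final sound = /w/, a consonant → -i → *razawi*.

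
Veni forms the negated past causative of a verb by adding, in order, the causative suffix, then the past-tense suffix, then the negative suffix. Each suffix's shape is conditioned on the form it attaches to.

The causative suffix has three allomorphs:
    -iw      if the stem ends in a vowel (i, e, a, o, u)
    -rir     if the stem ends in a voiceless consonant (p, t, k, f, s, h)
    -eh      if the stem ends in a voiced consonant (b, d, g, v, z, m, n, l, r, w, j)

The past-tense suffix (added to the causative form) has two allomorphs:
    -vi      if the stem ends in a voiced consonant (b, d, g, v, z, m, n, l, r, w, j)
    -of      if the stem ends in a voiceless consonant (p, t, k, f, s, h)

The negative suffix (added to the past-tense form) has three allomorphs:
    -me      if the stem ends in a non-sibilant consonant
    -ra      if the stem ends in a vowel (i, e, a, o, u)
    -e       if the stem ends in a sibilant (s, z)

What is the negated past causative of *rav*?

ravehofme

Since the final sound of *rav* is /v/ (a voiced consonant), it takes -eh, giving *raveh*.
The causative form *raveh*: final consonant = /h/, voiceless → -of → *ravehof*.
The past-tense form *ravehof*: final sound = /f/, a non-sibilant consonant → -me → *ravehofme*.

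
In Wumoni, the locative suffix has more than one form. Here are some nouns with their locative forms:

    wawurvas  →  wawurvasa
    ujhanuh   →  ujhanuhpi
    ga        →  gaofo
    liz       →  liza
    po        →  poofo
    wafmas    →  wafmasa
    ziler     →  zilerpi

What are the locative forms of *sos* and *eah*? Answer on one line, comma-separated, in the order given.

sosa, eahpi

The alternation tracks the final sound of the stem — -a when the stem ends in a sibilant (*wawurvas*, *liz*, *wafmas*); -pi when the stem ends in a non-sibilant consonant (*ujhanuh*, *ziler*); -ofo when the stem ends in a vowel (*ga*, *po*).
*sos*: final sound = /s/, a sibilant → -a → *sosa*.
The final sound of *eah* is /h/, which is a non-sibilant consonant, so the suffix is -pi, giving *eahpi*.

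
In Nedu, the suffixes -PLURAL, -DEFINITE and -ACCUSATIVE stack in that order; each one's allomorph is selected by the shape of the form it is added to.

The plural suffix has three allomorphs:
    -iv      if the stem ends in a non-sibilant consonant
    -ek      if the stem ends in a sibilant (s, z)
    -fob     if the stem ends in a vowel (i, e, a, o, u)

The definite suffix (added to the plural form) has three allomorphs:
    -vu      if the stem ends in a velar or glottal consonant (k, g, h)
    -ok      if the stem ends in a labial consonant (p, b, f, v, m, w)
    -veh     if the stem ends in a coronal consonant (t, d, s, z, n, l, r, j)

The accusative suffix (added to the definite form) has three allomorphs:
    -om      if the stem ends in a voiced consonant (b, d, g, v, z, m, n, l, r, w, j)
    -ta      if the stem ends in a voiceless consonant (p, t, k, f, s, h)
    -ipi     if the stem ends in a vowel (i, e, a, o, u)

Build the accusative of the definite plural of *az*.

azekvuipi

Since the final sound of *az* is /z/ (a sibilant), it takes -ek, giving *azek*.
The plural form *azek* — final consonant /k/ (velar/glottal) → -vu → *azekvu*.
The final sound of the definite form *azekvu* is /u/, which is a vowel, so the accusative suffix is -ipi, giving *azekvuipi*.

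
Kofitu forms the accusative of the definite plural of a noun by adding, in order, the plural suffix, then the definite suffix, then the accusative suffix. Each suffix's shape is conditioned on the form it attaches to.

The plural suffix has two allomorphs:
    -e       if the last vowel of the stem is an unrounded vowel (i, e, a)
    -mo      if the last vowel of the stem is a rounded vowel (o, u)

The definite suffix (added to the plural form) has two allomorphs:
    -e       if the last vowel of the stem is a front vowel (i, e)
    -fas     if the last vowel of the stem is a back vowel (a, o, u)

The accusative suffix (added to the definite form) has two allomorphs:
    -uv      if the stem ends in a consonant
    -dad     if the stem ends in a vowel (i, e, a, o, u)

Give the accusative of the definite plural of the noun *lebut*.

lebutmofasuv

Since the last vowel of *lebut* is /u/ (a rounded vowel), it takes -mo, giving *lebutmo*.
The last vowel of the plural form *lebutmo* is /o/, which is a back vowel, so the definite suffix is -fas, giving *lebutmofas*.
The final sound of the definite form *lebutmofas* is /s/, which is a consonant, so the accusative suffix is -uv, giving *lebutmofasuv*.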